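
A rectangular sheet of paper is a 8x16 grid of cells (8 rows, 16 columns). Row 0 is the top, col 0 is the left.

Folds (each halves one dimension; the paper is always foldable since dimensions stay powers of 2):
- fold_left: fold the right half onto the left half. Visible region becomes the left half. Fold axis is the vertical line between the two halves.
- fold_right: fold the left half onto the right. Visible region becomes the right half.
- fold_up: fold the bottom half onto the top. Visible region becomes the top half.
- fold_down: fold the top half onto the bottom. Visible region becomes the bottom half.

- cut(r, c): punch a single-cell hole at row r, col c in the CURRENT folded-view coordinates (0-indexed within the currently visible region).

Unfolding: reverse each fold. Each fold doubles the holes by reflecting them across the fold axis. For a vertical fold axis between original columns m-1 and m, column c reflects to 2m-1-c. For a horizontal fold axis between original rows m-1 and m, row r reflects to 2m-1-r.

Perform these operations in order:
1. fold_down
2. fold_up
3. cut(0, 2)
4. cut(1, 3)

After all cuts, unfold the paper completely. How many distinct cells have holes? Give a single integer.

Answer: 8

Derivation:
Op 1 fold_down: fold axis h@4; visible region now rows[4,8) x cols[0,16) = 4x16
Op 2 fold_up: fold axis h@6; visible region now rows[4,6) x cols[0,16) = 2x16
Op 3 cut(0, 2): punch at orig (4,2); cuts so far [(4, 2)]; region rows[4,6) x cols[0,16) = 2x16
Op 4 cut(1, 3): punch at orig (5,3); cuts so far [(4, 2), (5, 3)]; region rows[4,6) x cols[0,16) = 2x16
Unfold 1 (reflect across h@6): 4 holes -> [(4, 2), (5, 3), (6, 3), (7, 2)]
Unfold 2 (reflect across h@4): 8 holes -> [(0, 2), (1, 3), (2, 3), (3, 2), (4, 2), (5, 3), (6, 3), (7, 2)]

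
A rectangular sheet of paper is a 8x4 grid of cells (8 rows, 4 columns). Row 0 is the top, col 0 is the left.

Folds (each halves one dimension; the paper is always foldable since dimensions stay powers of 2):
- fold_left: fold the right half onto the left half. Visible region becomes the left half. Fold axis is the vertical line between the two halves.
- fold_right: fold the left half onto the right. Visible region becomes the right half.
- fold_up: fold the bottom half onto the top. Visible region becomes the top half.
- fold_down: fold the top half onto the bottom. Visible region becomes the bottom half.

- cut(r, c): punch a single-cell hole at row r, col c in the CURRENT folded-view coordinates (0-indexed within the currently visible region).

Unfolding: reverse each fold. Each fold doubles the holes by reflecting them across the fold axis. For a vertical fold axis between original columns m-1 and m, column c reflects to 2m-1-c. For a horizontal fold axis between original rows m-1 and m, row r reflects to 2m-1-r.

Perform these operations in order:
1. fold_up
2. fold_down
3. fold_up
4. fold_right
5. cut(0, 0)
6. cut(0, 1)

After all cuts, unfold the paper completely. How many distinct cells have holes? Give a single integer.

Op 1 fold_up: fold axis h@4; visible region now rows[0,4) x cols[0,4) = 4x4
Op 2 fold_down: fold axis h@2; visible region now rows[2,4) x cols[0,4) = 2x4
Op 3 fold_up: fold axis h@3; visible region now rows[2,3) x cols[0,4) = 1x4
Op 4 fold_right: fold axis v@2; visible region now rows[2,3) x cols[2,4) = 1x2
Op 5 cut(0, 0): punch at orig (2,2); cuts so far [(2, 2)]; region rows[2,3) x cols[2,4) = 1x2
Op 6 cut(0, 1): punch at orig (2,3); cuts so far [(2, 2), (2, 3)]; region rows[2,3) x cols[2,4) = 1x2
Unfold 1 (reflect across v@2): 4 holes -> [(2, 0), (2, 1), (2, 2), (2, 3)]
Unfold 2 (reflect across h@3): 8 holes -> [(2, 0), (2, 1), (2, 2), (2, 3), (3, 0), (3, 1), (3, 2), (3, 3)]
Unfold 3 (reflect across h@2): 16 holes -> [(0, 0), (0, 1), (0, 2), (0, 3), (1, 0), (1, 1), (1, 2), (1, 3), (2, 0), (2, 1), (2, 2), (2, 3), (3, 0), (3, 1), (3, 2), (3, 3)]
Unfold 4 (reflect across h@4): 32 holes -> [(0, 0), (0, 1), (0, 2), (0, 3), (1, 0), (1, 1), (1, 2), (1, 3), (2, 0), (2, 1), (2, 2), (2, 3), (3, 0), (3, 1), (3, 2), (3, 3), (4, 0), (4, 1), (4, 2), (4, 3), (5, 0), (5, 1), (5, 2), (5, 3), (6, 0), (6, 1), (6, 2), (6, 3), (7, 0), (7, 1), (7, 2), (7, 3)]

Answer: 32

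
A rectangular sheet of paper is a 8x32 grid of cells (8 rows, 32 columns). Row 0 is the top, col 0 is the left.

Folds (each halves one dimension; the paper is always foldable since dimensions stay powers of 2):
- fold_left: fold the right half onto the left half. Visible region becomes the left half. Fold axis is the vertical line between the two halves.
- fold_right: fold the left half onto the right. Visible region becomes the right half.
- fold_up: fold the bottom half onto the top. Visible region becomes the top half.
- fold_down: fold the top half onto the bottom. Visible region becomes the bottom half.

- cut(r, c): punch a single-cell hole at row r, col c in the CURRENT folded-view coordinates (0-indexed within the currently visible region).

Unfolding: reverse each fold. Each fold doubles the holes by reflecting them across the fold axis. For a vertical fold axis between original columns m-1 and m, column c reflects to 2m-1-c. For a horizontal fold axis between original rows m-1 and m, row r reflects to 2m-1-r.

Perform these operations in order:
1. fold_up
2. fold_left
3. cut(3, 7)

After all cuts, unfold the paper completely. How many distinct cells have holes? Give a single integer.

Op 1 fold_up: fold axis h@4; visible region now rows[0,4) x cols[0,32) = 4x32
Op 2 fold_left: fold axis v@16; visible region now rows[0,4) x cols[0,16) = 4x16
Op 3 cut(3, 7): punch at orig (3,7); cuts so far [(3, 7)]; region rows[0,4) x cols[0,16) = 4x16
Unfold 1 (reflect across v@16): 2 holes -> [(3, 7), (3, 24)]
Unfold 2 (reflect across h@4): 4 holes -> [(3, 7), (3, 24), (4, 7), (4, 24)]

Answer: 4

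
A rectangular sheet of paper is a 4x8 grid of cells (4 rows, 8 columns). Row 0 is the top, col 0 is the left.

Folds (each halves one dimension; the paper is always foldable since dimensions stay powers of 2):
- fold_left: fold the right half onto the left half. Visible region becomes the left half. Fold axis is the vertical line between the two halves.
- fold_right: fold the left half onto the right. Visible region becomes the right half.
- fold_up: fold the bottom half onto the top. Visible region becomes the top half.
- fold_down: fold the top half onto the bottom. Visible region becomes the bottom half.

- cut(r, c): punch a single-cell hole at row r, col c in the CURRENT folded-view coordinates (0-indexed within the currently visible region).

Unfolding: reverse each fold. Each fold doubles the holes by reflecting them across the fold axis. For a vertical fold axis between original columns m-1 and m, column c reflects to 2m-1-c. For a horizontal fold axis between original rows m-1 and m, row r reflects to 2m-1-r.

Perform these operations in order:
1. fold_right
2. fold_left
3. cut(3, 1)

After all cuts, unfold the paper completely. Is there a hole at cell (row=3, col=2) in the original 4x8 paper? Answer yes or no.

Op 1 fold_right: fold axis v@4; visible region now rows[0,4) x cols[4,8) = 4x4
Op 2 fold_left: fold axis v@6; visible region now rows[0,4) x cols[4,6) = 4x2
Op 3 cut(3, 1): punch at orig (3,5); cuts so far [(3, 5)]; region rows[0,4) x cols[4,6) = 4x2
Unfold 1 (reflect across v@6): 2 holes -> [(3, 5), (3, 6)]
Unfold 2 (reflect across v@4): 4 holes -> [(3, 1), (3, 2), (3, 5), (3, 6)]
Holes: [(3, 1), (3, 2), (3, 5), (3, 6)]

Answer: yes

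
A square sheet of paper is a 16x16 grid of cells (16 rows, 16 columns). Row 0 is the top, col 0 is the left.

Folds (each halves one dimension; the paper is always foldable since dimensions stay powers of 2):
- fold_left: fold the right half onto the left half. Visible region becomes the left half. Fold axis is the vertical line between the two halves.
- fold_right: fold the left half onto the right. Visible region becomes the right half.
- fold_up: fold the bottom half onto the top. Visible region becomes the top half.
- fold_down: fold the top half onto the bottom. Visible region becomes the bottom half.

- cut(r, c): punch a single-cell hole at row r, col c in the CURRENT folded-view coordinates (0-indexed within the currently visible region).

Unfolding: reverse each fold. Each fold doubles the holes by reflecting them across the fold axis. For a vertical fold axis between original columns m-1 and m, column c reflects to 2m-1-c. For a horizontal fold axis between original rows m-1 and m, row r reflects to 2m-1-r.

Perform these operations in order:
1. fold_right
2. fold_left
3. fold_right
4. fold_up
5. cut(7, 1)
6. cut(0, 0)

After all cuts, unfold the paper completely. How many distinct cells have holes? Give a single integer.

Answer: 32

Derivation:
Op 1 fold_right: fold axis v@8; visible region now rows[0,16) x cols[8,16) = 16x8
Op 2 fold_left: fold axis v@12; visible region now rows[0,16) x cols[8,12) = 16x4
Op 3 fold_right: fold axis v@10; visible region now rows[0,16) x cols[10,12) = 16x2
Op 4 fold_up: fold axis h@8; visible region now rows[0,8) x cols[10,12) = 8x2
Op 5 cut(7, 1): punch at orig (7,11); cuts so far [(7, 11)]; region rows[0,8) x cols[10,12) = 8x2
Op 6 cut(0, 0): punch at orig (0,10); cuts so far [(0, 10), (7, 11)]; region rows[0,8) x cols[10,12) = 8x2
Unfold 1 (reflect across h@8): 4 holes -> [(0, 10), (7, 11), (8, 11), (15, 10)]
Unfold 2 (reflect across v@10): 8 holes -> [(0, 9), (0, 10), (7, 8), (7, 11), (8, 8), (8, 11), (15, 9), (15, 10)]
Unfold 3 (reflect across v@12): 16 holes -> [(0, 9), (0, 10), (0, 13), (0, 14), (7, 8), (7, 11), (7, 12), (7, 15), (8, 8), (8, 11), (8, 12), (8, 15), (15, 9), (15, 10), (15, 13), (15, 14)]
Unfold 4 (reflect across v@8): 32 holes -> [(0, 1), (0, 2), (0, 5), (0, 6), (0, 9), (0, 10), (0, 13), (0, 14), (7, 0), (7, 3), (7, 4), (7, 7), (7, 8), (7, 11), (7, 12), (7, 15), (8, 0), (8, 3), (8, 4), (8, 7), (8, 8), (8, 11), (8, 12), (8, 15), (15, 1), (15, 2), (15, 5), (15, 6), (15, 9), (15, 10), (15, 13), (15, 14)]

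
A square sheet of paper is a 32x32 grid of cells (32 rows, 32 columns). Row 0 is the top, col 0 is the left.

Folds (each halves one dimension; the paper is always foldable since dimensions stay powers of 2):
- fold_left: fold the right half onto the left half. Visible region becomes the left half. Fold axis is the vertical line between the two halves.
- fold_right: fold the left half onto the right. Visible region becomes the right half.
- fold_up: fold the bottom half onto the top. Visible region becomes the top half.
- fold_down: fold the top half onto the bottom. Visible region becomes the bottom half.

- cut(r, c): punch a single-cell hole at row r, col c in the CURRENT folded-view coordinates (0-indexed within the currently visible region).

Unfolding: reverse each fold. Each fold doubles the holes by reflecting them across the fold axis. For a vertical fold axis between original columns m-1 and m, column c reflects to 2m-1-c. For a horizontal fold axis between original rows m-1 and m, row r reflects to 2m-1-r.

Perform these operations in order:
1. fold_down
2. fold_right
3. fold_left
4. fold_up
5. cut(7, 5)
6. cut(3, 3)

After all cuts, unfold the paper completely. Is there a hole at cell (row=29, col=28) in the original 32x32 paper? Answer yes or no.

Op 1 fold_down: fold axis h@16; visible region now rows[16,32) x cols[0,32) = 16x32
Op 2 fold_right: fold axis v@16; visible region now rows[16,32) x cols[16,32) = 16x16
Op 3 fold_left: fold axis v@24; visible region now rows[16,32) x cols[16,24) = 16x8
Op 4 fold_up: fold axis h@24; visible region now rows[16,24) x cols[16,24) = 8x8
Op 5 cut(7, 5): punch at orig (23,21); cuts so far [(23, 21)]; region rows[16,24) x cols[16,24) = 8x8
Op 6 cut(3, 3): punch at orig (19,19); cuts so far [(19, 19), (23, 21)]; region rows[16,24) x cols[16,24) = 8x8
Unfold 1 (reflect across h@24): 4 holes -> [(19, 19), (23, 21), (24, 21), (28, 19)]
Unfold 2 (reflect across v@24): 8 holes -> [(19, 19), (19, 28), (23, 21), (23, 26), (24, 21), (24, 26), (28, 19), (28, 28)]
Unfold 3 (reflect across v@16): 16 holes -> [(19, 3), (19, 12), (19, 19), (19, 28), (23, 5), (23, 10), (23, 21), (23, 26), (24, 5), (24, 10), (24, 21), (24, 26), (28, 3), (28, 12), (28, 19), (28, 28)]
Unfold 4 (reflect across h@16): 32 holes -> [(3, 3), (3, 12), (3, 19), (3, 28), (7, 5), (7, 10), (7, 21), (7, 26), (8, 5), (8, 10), (8, 21), (8, 26), (12, 3), (12, 12), (12, 19), (12, 28), (19, 3), (19, 12), (19, 19), (19, 28), (23, 5), (23, 10), (23, 21), (23, 26), (24, 5), (24, 10), (24, 21), (24, 26), (28, 3), (28, 12), (28, 19), (28, 28)]
Holes: [(3, 3), (3, 12), (3, 19), (3, 28), (7, 5), (7, 10), (7, 21), (7, 26), (8, 5), (8, 10), (8, 21), (8, 26), (12, 3), (12, 12), (12, 19), (12, 28), (19, 3), (19, 12), (19, 19), (19, 28), (23, 5), (23, 10), (23, 21), (23, 26), (24, 5), (24, 10), (24, 21), (24, 26), (28, 3), (28, 12), (28, 19), (28, 28)]

Answer: no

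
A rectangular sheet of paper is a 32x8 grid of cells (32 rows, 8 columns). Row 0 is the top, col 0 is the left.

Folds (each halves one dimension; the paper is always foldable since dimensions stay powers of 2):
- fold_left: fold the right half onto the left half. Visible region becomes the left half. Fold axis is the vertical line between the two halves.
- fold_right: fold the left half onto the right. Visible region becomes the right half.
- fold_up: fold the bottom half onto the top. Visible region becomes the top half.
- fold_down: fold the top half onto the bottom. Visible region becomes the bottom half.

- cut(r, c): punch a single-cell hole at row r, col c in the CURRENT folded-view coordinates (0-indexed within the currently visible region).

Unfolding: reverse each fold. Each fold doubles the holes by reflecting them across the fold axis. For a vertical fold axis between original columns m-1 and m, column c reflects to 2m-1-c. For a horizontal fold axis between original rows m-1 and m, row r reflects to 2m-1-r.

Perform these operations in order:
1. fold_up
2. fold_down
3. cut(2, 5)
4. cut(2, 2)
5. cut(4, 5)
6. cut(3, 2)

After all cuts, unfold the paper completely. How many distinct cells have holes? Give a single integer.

Op 1 fold_up: fold axis h@16; visible region now rows[0,16) x cols[0,8) = 16x8
Op 2 fold_down: fold axis h@8; visible region now rows[8,16) x cols[0,8) = 8x8
Op 3 cut(2, 5): punch at orig (10,5); cuts so far [(10, 5)]; region rows[8,16) x cols[0,8) = 8x8
Op 4 cut(2, 2): punch at orig (10,2); cuts so far [(10, 2), (10, 5)]; region rows[8,16) x cols[0,8) = 8x8
Op 5 cut(4, 5): punch at orig (12,5); cuts so far [(10, 2), (10, 5), (12, 5)]; region rows[8,16) x cols[0,8) = 8x8
Op 6 cut(3, 2): punch at orig (11,2); cuts so far [(10, 2), (10, 5), (11, 2), (12, 5)]; region rows[8,16) x cols[0,8) = 8x8
Unfold 1 (reflect across h@8): 8 holes -> [(3, 5), (4, 2), (5, 2), (5, 5), (10, 2), (10, 5), (11, 2), (12, 5)]
Unfold 2 (reflect across h@16): 16 holes -> [(3, 5), (4, 2), (5, 2), (5, 5), (10, 2), (10, 5), (11, 2), (12, 5), (19, 5), (20, 2), (21, 2), (21, 5), (26, 2), (26, 5), (27, 2), (28, 5)]

Answer: 16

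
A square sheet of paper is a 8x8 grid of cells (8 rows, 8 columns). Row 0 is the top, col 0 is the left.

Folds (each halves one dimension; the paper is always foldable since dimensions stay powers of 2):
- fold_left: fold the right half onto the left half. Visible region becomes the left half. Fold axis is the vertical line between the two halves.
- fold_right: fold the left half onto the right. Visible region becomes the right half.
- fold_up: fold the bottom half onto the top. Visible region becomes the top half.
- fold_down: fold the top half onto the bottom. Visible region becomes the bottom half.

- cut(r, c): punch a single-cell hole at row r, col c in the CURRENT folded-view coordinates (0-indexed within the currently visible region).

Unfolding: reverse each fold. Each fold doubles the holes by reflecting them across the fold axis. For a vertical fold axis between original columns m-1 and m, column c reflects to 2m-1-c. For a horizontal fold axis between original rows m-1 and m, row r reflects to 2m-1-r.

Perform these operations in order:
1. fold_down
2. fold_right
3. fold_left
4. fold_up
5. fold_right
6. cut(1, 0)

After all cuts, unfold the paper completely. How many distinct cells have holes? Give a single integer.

Op 1 fold_down: fold axis h@4; visible region now rows[4,8) x cols[0,8) = 4x8
Op 2 fold_right: fold axis v@4; visible region now rows[4,8) x cols[4,8) = 4x4
Op 3 fold_left: fold axis v@6; visible region now rows[4,8) x cols[4,6) = 4x2
Op 4 fold_up: fold axis h@6; visible region now rows[4,6) x cols[4,6) = 2x2
Op 5 fold_right: fold axis v@5; visible region now rows[4,6) x cols[5,6) = 2x1
Op 6 cut(1, 0): punch at orig (5,5); cuts so far [(5, 5)]; region rows[4,6) x cols[5,6) = 2x1
Unfold 1 (reflect across v@5): 2 holes -> [(5, 4), (5, 5)]
Unfold 2 (reflect across h@6): 4 holes -> [(5, 4), (5, 5), (6, 4), (6, 5)]
Unfold 3 (reflect across v@6): 8 holes -> [(5, 4), (5, 5), (5, 6), (5, 7), (6, 4), (6, 5), (6, 6), (6, 7)]
Unfold 4 (reflect across v@4): 16 holes -> [(5, 0), (5, 1), (5, 2), (5, 3), (5, 4), (5, 5), (5, 6), (5, 7), (6, 0), (6, 1), (6, 2), (6, 3), (6, 4), (6, 5), (6, 6), (6, 7)]
Unfold 5 (reflect across h@4): 32 holes -> [(1, 0), (1, 1), (1, 2), (1, 3), (1, 4), (1, 5), (1, 6), (1, 7), (2, 0), (2, 1), (2, 2), (2, 3), (2, 4), (2, 5), (2, 6), (2, 7), (5, 0), (5, 1), (5, 2), (5, 3), (5, 4), (5, 5), (5, 6), (5, 7), (6, 0), (6, 1), (6, 2), (6, 3), (6, 4), (6, 5), (6, 6), (6, 7)]

Answer: 32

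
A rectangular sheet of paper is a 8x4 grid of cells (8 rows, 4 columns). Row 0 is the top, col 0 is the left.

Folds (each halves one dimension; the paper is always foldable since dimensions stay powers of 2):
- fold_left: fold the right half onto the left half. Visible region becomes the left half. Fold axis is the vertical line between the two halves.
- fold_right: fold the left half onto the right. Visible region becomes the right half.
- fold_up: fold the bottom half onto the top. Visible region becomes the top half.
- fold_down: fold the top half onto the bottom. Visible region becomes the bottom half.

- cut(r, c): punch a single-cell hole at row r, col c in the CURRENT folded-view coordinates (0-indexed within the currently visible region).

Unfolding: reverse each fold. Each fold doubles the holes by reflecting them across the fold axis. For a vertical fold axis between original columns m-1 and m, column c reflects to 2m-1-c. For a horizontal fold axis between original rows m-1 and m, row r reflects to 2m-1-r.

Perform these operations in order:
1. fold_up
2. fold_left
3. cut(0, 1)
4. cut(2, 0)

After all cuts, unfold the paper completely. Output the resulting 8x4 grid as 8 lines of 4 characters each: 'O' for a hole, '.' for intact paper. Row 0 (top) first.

Op 1 fold_up: fold axis h@4; visible region now rows[0,4) x cols[0,4) = 4x4
Op 2 fold_left: fold axis v@2; visible region now rows[0,4) x cols[0,2) = 4x2
Op 3 cut(0, 1): punch at orig (0,1); cuts so far [(0, 1)]; region rows[0,4) x cols[0,2) = 4x2
Op 4 cut(2, 0): punch at orig (2,0); cuts so far [(0, 1), (2, 0)]; region rows[0,4) x cols[0,2) = 4x2
Unfold 1 (reflect across v@2): 4 holes -> [(0, 1), (0, 2), (2, 0), (2, 3)]
Unfold 2 (reflect across h@4): 8 holes -> [(0, 1), (0, 2), (2, 0), (2, 3), (5, 0), (5, 3), (7, 1), (7, 2)]

Answer: .OO.
....
O..O
....
....
O..O
....
.OO.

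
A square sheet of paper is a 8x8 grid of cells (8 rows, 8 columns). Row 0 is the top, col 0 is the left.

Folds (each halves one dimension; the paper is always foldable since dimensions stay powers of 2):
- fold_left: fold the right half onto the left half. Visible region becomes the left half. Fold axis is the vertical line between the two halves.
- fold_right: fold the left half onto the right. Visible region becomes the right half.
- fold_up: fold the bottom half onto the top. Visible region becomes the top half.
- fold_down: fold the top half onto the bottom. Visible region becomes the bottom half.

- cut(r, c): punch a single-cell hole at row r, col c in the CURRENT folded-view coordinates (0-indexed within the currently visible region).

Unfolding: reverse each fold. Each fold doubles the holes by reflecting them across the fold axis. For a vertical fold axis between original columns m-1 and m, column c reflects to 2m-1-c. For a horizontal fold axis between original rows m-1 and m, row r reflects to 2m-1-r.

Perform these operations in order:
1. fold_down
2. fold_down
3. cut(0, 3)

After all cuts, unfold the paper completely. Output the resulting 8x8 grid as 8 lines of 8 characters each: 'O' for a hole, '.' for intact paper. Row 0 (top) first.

Op 1 fold_down: fold axis h@4; visible region now rows[4,8) x cols[0,8) = 4x8
Op 2 fold_down: fold axis h@6; visible region now rows[6,8) x cols[0,8) = 2x8
Op 3 cut(0, 3): punch at orig (6,3); cuts so far [(6, 3)]; region rows[6,8) x cols[0,8) = 2x8
Unfold 1 (reflect across h@6): 2 holes -> [(5, 3), (6, 3)]
Unfold 2 (reflect across h@4): 4 holes -> [(1, 3), (2, 3), (5, 3), (6, 3)]

Answer: ........
...O....
...O....
........
........
...O....
...O....
........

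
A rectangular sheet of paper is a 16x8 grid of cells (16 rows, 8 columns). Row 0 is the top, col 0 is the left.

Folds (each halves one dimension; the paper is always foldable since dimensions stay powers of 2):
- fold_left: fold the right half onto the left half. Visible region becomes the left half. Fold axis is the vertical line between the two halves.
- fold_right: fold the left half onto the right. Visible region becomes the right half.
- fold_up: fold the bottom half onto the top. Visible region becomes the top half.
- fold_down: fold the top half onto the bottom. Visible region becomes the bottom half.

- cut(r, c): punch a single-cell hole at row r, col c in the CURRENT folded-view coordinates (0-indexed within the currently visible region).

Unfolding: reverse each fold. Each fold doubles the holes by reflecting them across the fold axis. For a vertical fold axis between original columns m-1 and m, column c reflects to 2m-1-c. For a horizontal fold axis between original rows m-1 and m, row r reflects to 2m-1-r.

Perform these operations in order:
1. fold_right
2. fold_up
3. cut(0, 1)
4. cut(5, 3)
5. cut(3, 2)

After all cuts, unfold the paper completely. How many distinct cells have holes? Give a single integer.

Op 1 fold_right: fold axis v@4; visible region now rows[0,16) x cols[4,8) = 16x4
Op 2 fold_up: fold axis h@8; visible region now rows[0,8) x cols[4,8) = 8x4
Op 3 cut(0, 1): punch at orig (0,5); cuts so far [(0, 5)]; region rows[0,8) x cols[4,8) = 8x4
Op 4 cut(5, 3): punch at orig (5,7); cuts so far [(0, 5), (5, 7)]; region rows[0,8) x cols[4,8) = 8x4
Op 5 cut(3, 2): punch at orig (3,6); cuts so far [(0, 5), (3, 6), (5, 7)]; region rows[0,8) x cols[4,8) = 8x4
Unfold 1 (reflect across h@8): 6 holes -> [(0, 5), (3, 6), (5, 7), (10, 7), (12, 6), (15, 5)]
Unfold 2 (reflect across v@4): 12 holes -> [(0, 2), (0, 5), (3, 1), (3, 6), (5, 0), (5, 7), (10, 0), (10, 7), (12, 1), (12, 6), (15, 2), (15, 5)]

Answer: 12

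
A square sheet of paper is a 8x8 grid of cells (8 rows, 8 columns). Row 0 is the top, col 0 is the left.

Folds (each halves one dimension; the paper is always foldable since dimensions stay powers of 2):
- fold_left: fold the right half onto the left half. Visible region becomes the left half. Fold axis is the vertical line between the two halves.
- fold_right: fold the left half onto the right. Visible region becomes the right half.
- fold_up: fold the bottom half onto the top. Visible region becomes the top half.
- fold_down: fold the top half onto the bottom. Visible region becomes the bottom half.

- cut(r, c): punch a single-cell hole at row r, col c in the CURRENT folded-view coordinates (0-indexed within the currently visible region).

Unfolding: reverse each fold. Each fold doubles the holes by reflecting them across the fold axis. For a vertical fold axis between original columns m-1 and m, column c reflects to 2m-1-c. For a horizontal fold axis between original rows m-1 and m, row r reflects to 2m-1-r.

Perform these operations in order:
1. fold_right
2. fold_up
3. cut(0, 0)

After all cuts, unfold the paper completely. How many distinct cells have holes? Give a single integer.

Answer: 4

Derivation:
Op 1 fold_right: fold axis v@4; visible region now rows[0,8) x cols[4,8) = 8x4
Op 2 fold_up: fold axis h@4; visible region now rows[0,4) x cols[4,8) = 4x4
Op 3 cut(0, 0): punch at orig (0,4); cuts so far [(0, 4)]; region rows[0,4) x cols[4,8) = 4x4
Unfold 1 (reflect across h@4): 2 holes -> [(0, 4), (7, 4)]
Unfold 2 (reflect across v@4): 4 holes -> [(0, 3), (0, 4), (7, 3), (7, 4)]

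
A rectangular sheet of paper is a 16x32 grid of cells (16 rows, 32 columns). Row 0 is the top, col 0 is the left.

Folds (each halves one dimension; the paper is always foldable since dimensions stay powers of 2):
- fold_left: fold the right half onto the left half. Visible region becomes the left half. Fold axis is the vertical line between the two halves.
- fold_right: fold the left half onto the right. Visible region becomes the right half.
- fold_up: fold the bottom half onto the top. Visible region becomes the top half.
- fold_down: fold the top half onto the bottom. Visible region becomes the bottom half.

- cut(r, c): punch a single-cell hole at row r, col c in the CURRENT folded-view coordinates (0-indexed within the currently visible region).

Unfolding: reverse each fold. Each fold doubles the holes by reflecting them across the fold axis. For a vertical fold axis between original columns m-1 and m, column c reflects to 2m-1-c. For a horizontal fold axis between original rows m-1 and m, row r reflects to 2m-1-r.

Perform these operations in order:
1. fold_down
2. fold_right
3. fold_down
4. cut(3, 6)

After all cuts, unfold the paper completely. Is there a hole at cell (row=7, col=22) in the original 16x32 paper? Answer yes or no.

Op 1 fold_down: fold axis h@8; visible region now rows[8,16) x cols[0,32) = 8x32
Op 2 fold_right: fold axis v@16; visible region now rows[8,16) x cols[16,32) = 8x16
Op 3 fold_down: fold axis h@12; visible region now rows[12,16) x cols[16,32) = 4x16
Op 4 cut(3, 6): punch at orig (15,22); cuts so far [(15, 22)]; region rows[12,16) x cols[16,32) = 4x16
Unfold 1 (reflect across h@12): 2 holes -> [(8, 22), (15, 22)]
Unfold 2 (reflect across v@16): 4 holes -> [(8, 9), (8, 22), (15, 9), (15, 22)]
Unfold 3 (reflect across h@8): 8 holes -> [(0, 9), (0, 22), (7, 9), (7, 22), (8, 9), (8, 22), (15, 9), (15, 22)]
Holes: [(0, 9), (0, 22), (7, 9), (7, 22), (8, 9), (8, 22), (15, 9), (15, 22)]

Answer: yes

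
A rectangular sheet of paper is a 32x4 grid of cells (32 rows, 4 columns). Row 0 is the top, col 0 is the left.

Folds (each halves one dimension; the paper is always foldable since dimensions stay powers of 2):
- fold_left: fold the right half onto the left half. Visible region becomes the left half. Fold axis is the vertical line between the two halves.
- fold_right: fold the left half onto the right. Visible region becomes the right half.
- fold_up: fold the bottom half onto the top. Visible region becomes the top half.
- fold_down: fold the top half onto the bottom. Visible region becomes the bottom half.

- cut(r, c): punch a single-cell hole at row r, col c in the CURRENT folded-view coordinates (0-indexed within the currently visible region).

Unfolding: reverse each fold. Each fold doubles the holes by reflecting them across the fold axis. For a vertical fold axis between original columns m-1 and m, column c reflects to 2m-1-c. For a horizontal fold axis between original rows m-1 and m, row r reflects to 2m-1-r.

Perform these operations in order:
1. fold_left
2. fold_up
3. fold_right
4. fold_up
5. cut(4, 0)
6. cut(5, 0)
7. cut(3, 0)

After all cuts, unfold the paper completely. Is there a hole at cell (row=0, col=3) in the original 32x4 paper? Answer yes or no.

Answer: no

Derivation:
Op 1 fold_left: fold axis v@2; visible region now rows[0,32) x cols[0,2) = 32x2
Op 2 fold_up: fold axis h@16; visible region now rows[0,16) x cols[0,2) = 16x2
Op 3 fold_right: fold axis v@1; visible region now rows[0,16) x cols[1,2) = 16x1
Op 4 fold_up: fold axis h@8; visible region now rows[0,8) x cols[1,2) = 8x1
Op 5 cut(4, 0): punch at orig (4,1); cuts so far [(4, 1)]; region rows[0,8) x cols[1,2) = 8x1
Op 6 cut(5, 0): punch at orig (5,1); cuts so far [(4, 1), (5, 1)]; region rows[0,8) x cols[1,2) = 8x1
Op 7 cut(3, 0): punch at orig (3,1); cuts so far [(3, 1), (4, 1), (5, 1)]; region rows[0,8) x cols[1,2) = 8x1
Unfold 1 (reflect across h@8): 6 holes -> [(3, 1), (4, 1), (5, 1), (10, 1), (11, 1), (12, 1)]
Unfold 2 (reflect across v@1): 12 holes -> [(3, 0), (3, 1), (4, 0), (4, 1), (5, 0), (5, 1), (10, 0), (10, 1), (11, 0), (11, 1), (12, 0), (12, 1)]
Unfold 3 (reflect across h@16): 24 holes -> [(3, 0), (3, 1), (4, 0), (4, 1), (5, 0), (5, 1), (10, 0), (10, 1), (11, 0), (11, 1), (12, 0), (12, 1), (19, 0), (19, 1), (20, 0), (20, 1), (21, 0), (21, 1), (26, 0), (26, 1), (27, 0), (27, 1), (28, 0), (28, 1)]
Unfold 4 (reflect across v@2): 48 holes -> [(3, 0), (3, 1), (3, 2), (3, 3), (4, 0), (4, 1), (4, 2), (4, 3), (5, 0), (5, 1), (5, 2), (5, 3), (10, 0), (10, 1), (10, 2), (10, 3), (11, 0), (11, 1), (11, 2), (11, 3), (12, 0), (12, 1), (12, 2), (12, 3), (19, 0), (19, 1), (19, 2), (19, 3), (20, 0), (20, 1), (20, 2), (20, 3), (21, 0), (21, 1), (21, 2), (21, 3), (26, 0), (26, 1), (26, 2), (26, 3), (27, 0), (27, 1), (27, 2), (27, 3), (28, 0), (28, 1), (28, 2), (28, 3)]
Holes: [(3, 0), (3, 1), (3, 2), (3, 3), (4, 0), (4, 1), (4, 2), (4, 3), (5, 0), (5, 1), (5, 2), (5, 3), (10, 0), (10, 1), (10, 2), (10, 3), (11, 0), (11, 1), (11, 2), (11, 3), (12, 0), (12, 1), (12, 2), (12, 3), (19, 0), (19, 1), (19, 2), (19, 3), (20, 0), (20, 1), (20, 2), (20, 3), (21, 0), (21, 1), (21, 2), (21, 3), (26, 0), (26, 1), (26, 2), (26, 3), (27, 0), (27, 1), (27, 2), (27, 3), (28, 0), (28, 1), (28, 2), (28, 3)]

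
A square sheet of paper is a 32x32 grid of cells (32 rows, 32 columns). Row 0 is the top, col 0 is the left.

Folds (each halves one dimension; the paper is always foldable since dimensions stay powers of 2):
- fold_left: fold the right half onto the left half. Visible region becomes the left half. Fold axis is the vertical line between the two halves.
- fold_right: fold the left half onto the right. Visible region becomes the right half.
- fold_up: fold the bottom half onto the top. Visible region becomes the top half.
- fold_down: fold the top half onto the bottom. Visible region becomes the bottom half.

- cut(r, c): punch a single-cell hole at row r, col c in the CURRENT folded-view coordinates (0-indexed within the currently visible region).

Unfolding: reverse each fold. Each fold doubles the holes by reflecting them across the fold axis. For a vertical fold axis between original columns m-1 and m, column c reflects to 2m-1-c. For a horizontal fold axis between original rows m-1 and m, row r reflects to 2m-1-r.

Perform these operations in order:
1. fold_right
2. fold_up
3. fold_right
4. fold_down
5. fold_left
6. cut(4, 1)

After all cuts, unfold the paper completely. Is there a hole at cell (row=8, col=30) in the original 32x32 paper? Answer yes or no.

Op 1 fold_right: fold axis v@16; visible region now rows[0,32) x cols[16,32) = 32x16
Op 2 fold_up: fold axis h@16; visible region now rows[0,16) x cols[16,32) = 16x16
Op 3 fold_right: fold axis v@24; visible region now rows[0,16) x cols[24,32) = 16x8
Op 4 fold_down: fold axis h@8; visible region now rows[8,16) x cols[24,32) = 8x8
Op 5 fold_left: fold axis v@28; visible region now rows[8,16) x cols[24,28) = 8x4
Op 6 cut(4, 1): punch at orig (12,25); cuts so far [(12, 25)]; region rows[8,16) x cols[24,28) = 8x4
Unfold 1 (reflect across v@28): 2 holes -> [(12, 25), (12, 30)]
Unfold 2 (reflect across h@8): 4 holes -> [(3, 25), (3, 30), (12, 25), (12, 30)]
Unfold 3 (reflect across v@24): 8 holes -> [(3, 17), (3, 22), (3, 25), (3, 30), (12, 17), (12, 22), (12, 25), (12, 30)]
Unfold 4 (reflect across h@16): 16 holes -> [(3, 17), (3, 22), (3, 25), (3, 30), (12, 17), (12, 22), (12, 25), (12, 30), (19, 17), (19, 22), (19, 25), (19, 30), (28, 17), (28, 22), (28, 25), (28, 30)]
Unfold 5 (reflect across v@16): 32 holes -> [(3, 1), (3, 6), (3, 9), (3, 14), (3, 17), (3, 22), (3, 25), (3, 30), (12, 1), (12, 6), (12, 9), (12, 14), (12, 17), (12, 22), (12, 25), (12, 30), (19, 1), (19, 6), (19, 9), (19, 14), (19, 17), (19, 22), (19, 25), (19, 30), (28, 1), (28, 6), (28, 9), (28, 14), (28, 17), (28, 22), (28, 25), (28, 30)]
Holes: [(3, 1), (3, 6), (3, 9), (3, 14), (3, 17), (3, 22), (3, 25), (3, 30), (12, 1), (12, 6), (12, 9), (12, 14), (12, 17), (12, 22), (12, 25), (12, 30), (19, 1), (19, 6), (19, 9), (19, 14), (19, 17), (19, 22), (19, 25), (19, 30), (28, 1), (28, 6), (28, 9), (28, 14), (28, 17), (28, 22), (28, 25), (28, 30)]

Answer: no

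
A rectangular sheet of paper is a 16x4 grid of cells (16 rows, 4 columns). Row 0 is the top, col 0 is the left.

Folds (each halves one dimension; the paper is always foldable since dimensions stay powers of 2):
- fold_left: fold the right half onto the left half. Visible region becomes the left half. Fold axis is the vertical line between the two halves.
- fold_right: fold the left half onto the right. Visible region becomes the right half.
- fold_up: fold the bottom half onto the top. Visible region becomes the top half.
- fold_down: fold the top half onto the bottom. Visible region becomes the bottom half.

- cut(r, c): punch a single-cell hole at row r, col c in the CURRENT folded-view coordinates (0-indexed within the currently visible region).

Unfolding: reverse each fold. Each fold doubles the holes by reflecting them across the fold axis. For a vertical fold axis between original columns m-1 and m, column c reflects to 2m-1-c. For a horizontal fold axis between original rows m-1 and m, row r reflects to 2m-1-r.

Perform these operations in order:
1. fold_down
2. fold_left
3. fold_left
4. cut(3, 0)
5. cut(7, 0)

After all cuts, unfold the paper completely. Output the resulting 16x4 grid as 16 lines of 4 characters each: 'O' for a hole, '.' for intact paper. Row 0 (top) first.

Op 1 fold_down: fold axis h@8; visible region now rows[8,16) x cols[0,4) = 8x4
Op 2 fold_left: fold axis v@2; visible region now rows[8,16) x cols[0,2) = 8x2
Op 3 fold_left: fold axis v@1; visible region now rows[8,16) x cols[0,1) = 8x1
Op 4 cut(3, 0): punch at orig (11,0); cuts so far [(11, 0)]; region rows[8,16) x cols[0,1) = 8x1
Op 5 cut(7, 0): punch at orig (15,0); cuts so far [(11, 0), (15, 0)]; region rows[8,16) x cols[0,1) = 8x1
Unfold 1 (reflect across v@1): 4 holes -> [(11, 0), (11, 1), (15, 0), (15, 1)]
Unfold 2 (reflect across v@2): 8 holes -> [(11, 0), (11, 1), (11, 2), (11, 3), (15, 0), (15, 1), (15, 2), (15, 3)]
Unfold 3 (reflect across h@8): 16 holes -> [(0, 0), (0, 1), (0, 2), (0, 3), (4, 0), (4, 1), (4, 2), (4, 3), (11, 0), (11, 1), (11, 2), (11, 3), (15, 0), (15, 1), (15, 2), (15, 3)]

Answer: OOOO
....
....
....
OOOO
....
....
....
....
....
....
OOOO
....
....
....
OOOO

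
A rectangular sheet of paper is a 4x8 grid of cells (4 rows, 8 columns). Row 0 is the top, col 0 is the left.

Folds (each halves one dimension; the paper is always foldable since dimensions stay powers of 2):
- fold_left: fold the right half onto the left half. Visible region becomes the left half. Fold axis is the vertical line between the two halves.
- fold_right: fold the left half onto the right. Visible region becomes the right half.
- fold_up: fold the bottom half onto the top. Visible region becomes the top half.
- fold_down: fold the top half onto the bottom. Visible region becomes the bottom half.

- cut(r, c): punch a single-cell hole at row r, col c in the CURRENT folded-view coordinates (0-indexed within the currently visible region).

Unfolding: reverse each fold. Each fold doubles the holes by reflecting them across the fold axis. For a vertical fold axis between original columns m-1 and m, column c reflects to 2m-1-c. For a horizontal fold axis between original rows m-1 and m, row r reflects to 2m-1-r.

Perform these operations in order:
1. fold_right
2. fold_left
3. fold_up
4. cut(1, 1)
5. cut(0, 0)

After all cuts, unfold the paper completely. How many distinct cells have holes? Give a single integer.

Op 1 fold_right: fold axis v@4; visible region now rows[0,4) x cols[4,8) = 4x4
Op 2 fold_left: fold axis v@6; visible region now rows[0,4) x cols[4,6) = 4x2
Op 3 fold_up: fold axis h@2; visible region now rows[0,2) x cols[4,6) = 2x2
Op 4 cut(1, 1): punch at orig (1,5); cuts so far [(1, 5)]; region rows[0,2) x cols[4,6) = 2x2
Op 5 cut(0, 0): punch at orig (0,4); cuts so far [(0, 4), (1, 5)]; region rows[0,2) x cols[4,6) = 2x2
Unfold 1 (reflect across h@2): 4 holes -> [(0, 4), (1, 5), (2, 5), (3, 4)]
Unfold 2 (reflect across v@6): 8 holes -> [(0, 4), (0, 7), (1, 5), (1, 6), (2, 5), (2, 6), (3, 4), (3, 7)]
Unfold 3 (reflect across v@4): 16 holes -> [(0, 0), (0, 3), (0, 4), (0, 7), (1, 1), (1, 2), (1, 5), (1, 6), (2, 1), (2, 2), (2, 5), (2, 6), (3, 0), (3, 3), (3, 4), (3, 7)]

Answer: 16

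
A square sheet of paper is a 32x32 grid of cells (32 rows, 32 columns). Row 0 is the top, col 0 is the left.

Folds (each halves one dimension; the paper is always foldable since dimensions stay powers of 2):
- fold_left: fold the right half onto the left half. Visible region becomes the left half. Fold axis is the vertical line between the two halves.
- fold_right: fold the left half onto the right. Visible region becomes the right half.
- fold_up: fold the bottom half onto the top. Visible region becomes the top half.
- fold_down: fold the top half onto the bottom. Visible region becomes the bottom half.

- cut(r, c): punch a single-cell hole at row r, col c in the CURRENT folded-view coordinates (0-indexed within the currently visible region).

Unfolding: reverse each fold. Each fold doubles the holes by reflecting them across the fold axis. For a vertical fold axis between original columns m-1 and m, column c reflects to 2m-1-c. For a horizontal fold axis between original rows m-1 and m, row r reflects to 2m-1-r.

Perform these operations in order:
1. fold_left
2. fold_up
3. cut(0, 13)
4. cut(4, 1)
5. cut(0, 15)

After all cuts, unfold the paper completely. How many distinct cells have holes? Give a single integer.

Op 1 fold_left: fold axis v@16; visible region now rows[0,32) x cols[0,16) = 32x16
Op 2 fold_up: fold axis h@16; visible region now rows[0,16) x cols[0,16) = 16x16
Op 3 cut(0, 13): punch at orig (0,13); cuts so far [(0, 13)]; region rows[0,16) x cols[0,16) = 16x16
Op 4 cut(4, 1): punch at orig (4,1); cuts so far [(0, 13), (4, 1)]; region rows[0,16) x cols[0,16) = 16x16
Op 5 cut(0, 15): punch at orig (0,15); cuts so far [(0, 13), (0, 15), (4, 1)]; region rows[0,16) x cols[0,16) = 16x16
Unfold 1 (reflect across h@16): 6 holes -> [(0, 13), (0, 15), (4, 1), (27, 1), (31, 13), (31, 15)]
Unfold 2 (reflect across v@16): 12 holes -> [(0, 13), (0, 15), (0, 16), (0, 18), (4, 1), (4, 30), (27, 1), (27, 30), (31, 13), (31, 15), (31, 16), (31, 18)]

Answer: 12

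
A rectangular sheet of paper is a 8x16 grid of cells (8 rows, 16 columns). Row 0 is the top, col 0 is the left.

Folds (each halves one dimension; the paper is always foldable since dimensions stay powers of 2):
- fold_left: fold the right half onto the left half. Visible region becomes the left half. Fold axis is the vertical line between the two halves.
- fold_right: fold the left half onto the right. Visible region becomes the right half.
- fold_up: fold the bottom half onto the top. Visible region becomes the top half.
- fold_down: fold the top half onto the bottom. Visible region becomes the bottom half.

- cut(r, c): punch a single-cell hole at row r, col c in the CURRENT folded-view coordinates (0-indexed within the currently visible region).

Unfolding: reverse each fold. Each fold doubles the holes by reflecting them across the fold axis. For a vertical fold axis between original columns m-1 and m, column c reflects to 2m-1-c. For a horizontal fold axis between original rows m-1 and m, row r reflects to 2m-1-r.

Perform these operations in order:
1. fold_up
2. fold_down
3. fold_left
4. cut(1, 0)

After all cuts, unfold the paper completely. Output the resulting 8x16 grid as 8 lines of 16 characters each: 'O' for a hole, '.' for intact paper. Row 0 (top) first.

Op 1 fold_up: fold axis h@4; visible region now rows[0,4) x cols[0,16) = 4x16
Op 2 fold_down: fold axis h@2; visible region now rows[2,4) x cols[0,16) = 2x16
Op 3 fold_left: fold axis v@8; visible region now rows[2,4) x cols[0,8) = 2x8
Op 4 cut(1, 0): punch at orig (3,0); cuts so far [(3, 0)]; region rows[2,4) x cols[0,8) = 2x8
Unfold 1 (reflect across v@8): 2 holes -> [(3, 0), (3, 15)]
Unfold 2 (reflect across h@2): 4 holes -> [(0, 0), (0, 15), (3, 0), (3, 15)]
Unfold 3 (reflect across h@4): 8 holes -> [(0, 0), (0, 15), (3, 0), (3, 15), (4, 0), (4, 15), (7, 0), (7, 15)]

Answer: O..............O
................
................
O..............O
O..............O
................
................
O..............O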